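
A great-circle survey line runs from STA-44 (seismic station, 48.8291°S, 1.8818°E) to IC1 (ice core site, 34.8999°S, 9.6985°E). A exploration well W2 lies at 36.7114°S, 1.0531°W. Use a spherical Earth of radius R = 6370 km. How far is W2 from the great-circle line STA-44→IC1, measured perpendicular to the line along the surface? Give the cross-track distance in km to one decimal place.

809.6 km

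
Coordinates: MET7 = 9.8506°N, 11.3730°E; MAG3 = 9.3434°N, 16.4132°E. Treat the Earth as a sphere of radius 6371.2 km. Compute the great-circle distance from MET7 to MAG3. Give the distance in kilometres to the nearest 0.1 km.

Δφ = -0.5072°,  Δλ = 5.0402°
a = sin²(Δφ/2) + cos φ₁ cos φ₂ sin²(Δλ/2) = 0.001899
c = 2·arcsin(√a) = 0.087186 rad = 4.9954°
d = R·c = 6371.2 × 0.087186 = 555.5 km

555.5 km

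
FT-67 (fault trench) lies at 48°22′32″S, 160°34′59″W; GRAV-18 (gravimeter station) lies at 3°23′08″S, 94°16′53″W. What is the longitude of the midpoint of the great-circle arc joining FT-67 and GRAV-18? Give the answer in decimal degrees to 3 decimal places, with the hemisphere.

119.956°W

FT-67: φ = -48.37556°, λ = -160.58306°
GRAV-18: φ = -3.38556°, λ = -94.28139°
Bx = cos φ₂ cos Δλ = 0.401220,  By = cos φ₂ sin Δλ = 0.914076
φₘ = atan2(sin φ₁ + sin φ₂, √((cos φ₁ + Bx)² + By²)) = -29.87941°
λₘ = λ₁ + atan2(By, cos φ₁ + Bx) = -119.95633°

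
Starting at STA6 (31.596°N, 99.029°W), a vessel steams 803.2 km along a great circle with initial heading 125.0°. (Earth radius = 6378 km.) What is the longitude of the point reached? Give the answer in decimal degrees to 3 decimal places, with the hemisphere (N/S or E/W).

92.381°W

δ = d/R = 803.2/6378 = 0.125933 rad
φ₂ = arcsin(sin φ₁ cos δ + cos φ₁ sin δ cos θ)
   = arcsin(0.52393·0.99208 + 0.85176·0.12560·-0.57358) = 27.28489°
λ₂ = λ₁ + atan2(sin θ sin δ cos φ₁, cos δ − sin φ₁ sin φ₂) = -92.38119°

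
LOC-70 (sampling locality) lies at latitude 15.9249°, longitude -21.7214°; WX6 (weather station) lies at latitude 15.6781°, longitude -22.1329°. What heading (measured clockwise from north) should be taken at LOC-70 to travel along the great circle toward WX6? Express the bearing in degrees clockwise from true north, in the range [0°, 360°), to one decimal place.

Δλ = -0.4115°
y = sin Δλ · cos φ₂ = -0.006915
x = cos φ₁ sin φ₂ − sin φ₁ cos φ₂ cos Δλ = -0.004301
θ = atan2(y, x) = -121.8796° → 238.1204° (mod 360°)

238.1°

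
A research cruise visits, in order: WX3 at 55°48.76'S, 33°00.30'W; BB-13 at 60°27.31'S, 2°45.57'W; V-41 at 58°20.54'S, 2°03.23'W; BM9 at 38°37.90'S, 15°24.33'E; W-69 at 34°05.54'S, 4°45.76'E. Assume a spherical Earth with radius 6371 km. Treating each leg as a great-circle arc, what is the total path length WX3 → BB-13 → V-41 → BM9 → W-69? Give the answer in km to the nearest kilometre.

WX3: φ = -55.81267°, λ = -33.00500°
BB-13: φ = -60.45517°, λ = -2.75950°
V-41: φ = -58.34233°, λ = -2.05383°
BM9: φ = -38.63167°, λ = +15.40550°
W-69: φ = -34.09233°, λ = +4.76267°
WX3→BB-13: c = 0.287336 rad, d = 1830.62 km
BB-13→V-41: c = 0.037405 rad, d = 238.30 km
V-41→BM9: c = 0.396238 rad, d = 2524.43 km
BM9→W-69: c = 0.169112 rad, d = 1077.41 km
Total = 1830.62 + 238.30 + 2524.43 + 1077.41 = 5670.77 km

5671 km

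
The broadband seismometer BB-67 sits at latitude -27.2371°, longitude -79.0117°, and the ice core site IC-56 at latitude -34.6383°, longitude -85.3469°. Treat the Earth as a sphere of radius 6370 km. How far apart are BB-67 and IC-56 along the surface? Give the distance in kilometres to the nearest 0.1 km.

1020.2 km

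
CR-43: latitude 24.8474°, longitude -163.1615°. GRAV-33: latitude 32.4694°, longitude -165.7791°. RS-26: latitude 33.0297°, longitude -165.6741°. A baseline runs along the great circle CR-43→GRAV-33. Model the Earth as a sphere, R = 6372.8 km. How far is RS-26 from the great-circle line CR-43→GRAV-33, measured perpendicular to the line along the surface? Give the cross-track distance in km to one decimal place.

28.0 km

δ₁₃ = central angle CR-43→RS-26 = 0.147858 rad  (haversine)
θ₁₃ = bearing CR-43→RS-26 = 345.553°,  θ₁₂ = bearing CR-43→GRAV-33 = 343.844°
dₓₜ = R·arcsin(sin δ₁₃ · sin(θ₁₃ − θ₁₂)) = 6372.8·arcsin(0.14732·sin(1.709°)) = 27.995 km
|dₓₜ| = 27.995 km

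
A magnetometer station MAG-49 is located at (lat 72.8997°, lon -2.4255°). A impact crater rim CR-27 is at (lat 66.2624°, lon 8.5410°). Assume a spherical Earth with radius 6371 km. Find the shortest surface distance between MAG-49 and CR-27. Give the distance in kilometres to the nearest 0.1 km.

848.9 km

Δφ = -6.6373°,  Δλ = 10.9665°
a = sin²(Δφ/2) + cos φ₁ cos φ₂ sin²(Δλ/2) = 0.004432
c = 2·arcsin(√a) = 0.133244 rad = 7.6343°
d = R·c = 6371 × 0.133244 = 848.9 km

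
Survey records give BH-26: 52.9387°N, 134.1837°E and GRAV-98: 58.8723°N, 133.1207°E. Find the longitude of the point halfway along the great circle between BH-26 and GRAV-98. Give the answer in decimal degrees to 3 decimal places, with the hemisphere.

133.693°E

Bx = cos φ₂ cos Δλ = 0.516858,  By = cos φ₂ sin Δλ = -0.009590
φₘ = atan2(sin φ₁ + sin φ₂, √((cos φ₁ + Bx)² + By²)) = 55.90664°
λₘ = λ₁ + atan2(By, cos φ₁ + Bx) = 133.69289°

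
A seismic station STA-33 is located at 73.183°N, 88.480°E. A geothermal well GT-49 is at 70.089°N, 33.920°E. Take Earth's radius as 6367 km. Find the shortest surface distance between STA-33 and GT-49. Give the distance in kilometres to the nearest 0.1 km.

1870.7 km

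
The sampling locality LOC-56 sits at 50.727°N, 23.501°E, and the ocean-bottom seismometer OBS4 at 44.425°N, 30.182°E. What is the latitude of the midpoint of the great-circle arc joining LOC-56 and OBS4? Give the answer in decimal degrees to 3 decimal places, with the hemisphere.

Bx = cos φ₂ cos Δλ = 0.709318,  By = cos φ₂ sin Δλ = 0.083087
φₘ = atan2(sin φ₁ + sin φ₂, √((cos φ₁ + Bx)² + By²)) = 47.62434°
λₘ = λ₁ + atan2(By, cos φ₁ + Bx) = 27.04295°

47.624°N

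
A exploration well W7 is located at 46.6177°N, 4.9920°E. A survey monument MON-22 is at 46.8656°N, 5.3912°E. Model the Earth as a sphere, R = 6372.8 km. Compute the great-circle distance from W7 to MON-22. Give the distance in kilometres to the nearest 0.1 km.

Δφ = 0.2479°,  Δλ = 0.3992°
a = sin²(Δφ/2) + cos φ₁ cos φ₂ sin²(Δλ/2) = 0.000010
c = 2·arcsin(√a) = 0.006443 rad = 0.3692°
d = R·c = 6372.8 × 0.006443 = 41.1 km

41.1 km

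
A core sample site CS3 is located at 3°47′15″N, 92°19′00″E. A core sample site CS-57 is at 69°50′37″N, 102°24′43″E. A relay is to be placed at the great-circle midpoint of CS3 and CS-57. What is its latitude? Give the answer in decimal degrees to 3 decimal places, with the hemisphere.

CS3: φ = +3.78750°, λ = +92.31667°
CS-57: φ = +69.84361°, λ = +102.41194°
Bx = cos φ₂ cos Δλ = 0.339249,  By = cos φ₂ sin Δλ = 0.060401
φₘ = atan2(sin φ₁ + sin φ₂, √((cos φ₁ + Bx)² + By²)) = 36.89703°
λₘ = λ₁ + atan2(By, cos φ₁ + Bx) = 94.90319°

36.897°N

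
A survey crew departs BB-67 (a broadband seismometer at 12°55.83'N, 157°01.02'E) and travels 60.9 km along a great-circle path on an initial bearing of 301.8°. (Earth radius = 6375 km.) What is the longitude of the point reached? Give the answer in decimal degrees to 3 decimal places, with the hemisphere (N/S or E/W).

156.539°E

BB-67: φ = +12.93050°, λ = +157.01700°
δ = d/R = 60.9/6375 = 0.009553 rad
φ₂ = arcsin(sin φ₁ cos δ + cos φ₁ sin δ cos θ)
   = arcsin(0.22377·0.99995 + 0.97464·0.00955·0.52696) = 13.21849°
λ₂ = λ₁ + atan2(sin θ sin δ cos φ₁, cos δ − sin φ₁ sin φ₂) = 156.53916°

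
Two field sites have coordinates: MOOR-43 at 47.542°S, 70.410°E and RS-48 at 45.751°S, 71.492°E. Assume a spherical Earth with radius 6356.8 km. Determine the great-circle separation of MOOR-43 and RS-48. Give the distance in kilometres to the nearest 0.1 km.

Δφ = 1.7910°,  Δλ = 1.0820°
a = sin²(Δφ/2) + cos φ₁ cos φ₂ sin²(Δλ/2) = 0.000286
c = 2·arcsin(√a) = 0.033840 rad = 1.9389°
d = R·c = 6356.8 × 0.033840 = 215.1 km

215.1 km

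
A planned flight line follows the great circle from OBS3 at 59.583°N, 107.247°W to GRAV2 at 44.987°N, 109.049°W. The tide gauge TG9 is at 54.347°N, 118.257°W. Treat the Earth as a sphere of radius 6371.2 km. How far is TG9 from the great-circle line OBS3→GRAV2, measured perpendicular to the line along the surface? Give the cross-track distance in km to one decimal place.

δ₁₃ = central angle OBS3→TG9 = 0.138707 rad  (haversine)
θ₁₃ = bearing OBS3→TG9 = 233.621°,  θ₁₂ = bearing OBS3→GRAV2 = 185.050°
dₓₜ = R·arcsin(sin δ₁₃ · sin(θ₁₃ − θ₁₂)) = 6371.2·arcsin(0.13826·sin(48.572°)) = 661.675 km
|dₓₜ| = 661.675 km

661.7 km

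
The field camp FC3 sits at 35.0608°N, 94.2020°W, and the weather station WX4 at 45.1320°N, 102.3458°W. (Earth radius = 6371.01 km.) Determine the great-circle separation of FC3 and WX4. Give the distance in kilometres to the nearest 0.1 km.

1315.2 km

Δφ = 10.0712°,  Δλ = -8.1438°
a = sin²(Δφ/2) + cos φ₁ cos φ₂ sin²(Δλ/2) = 0.010616
c = 2·arcsin(√a) = 0.206435 rad = 11.8278°
d = R·c = 6371.01 × 0.206435 = 1315.2 km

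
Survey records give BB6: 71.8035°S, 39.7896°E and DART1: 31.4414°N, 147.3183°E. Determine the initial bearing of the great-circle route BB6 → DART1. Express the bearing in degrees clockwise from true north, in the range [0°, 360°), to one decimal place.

Δλ = 107.5287°
y = sin Δλ · cos φ₂ = 0.813558
x = cos φ₁ sin φ₂ − sin φ₁ cos φ₂ cos Δλ = -0.081220
θ = atan2(y, x) = 95.7011° → 95.7011° (mod 360°)

95.7°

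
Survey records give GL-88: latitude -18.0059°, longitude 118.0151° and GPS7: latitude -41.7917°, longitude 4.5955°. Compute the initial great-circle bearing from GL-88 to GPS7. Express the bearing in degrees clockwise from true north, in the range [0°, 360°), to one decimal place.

Δλ = -113.4196°
y = sin Δλ · cos φ₂ = -0.684151
x = cos φ₁ sin φ₂ − sin φ₁ cos φ₂ cos Δλ = -0.725388
θ = atan2(y, x) = -136.6757° → 223.3243° (mod 360°)

223.3°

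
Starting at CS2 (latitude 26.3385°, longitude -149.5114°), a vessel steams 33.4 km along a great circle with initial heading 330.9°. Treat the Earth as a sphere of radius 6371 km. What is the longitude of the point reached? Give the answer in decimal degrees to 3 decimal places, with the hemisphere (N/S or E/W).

149.675°W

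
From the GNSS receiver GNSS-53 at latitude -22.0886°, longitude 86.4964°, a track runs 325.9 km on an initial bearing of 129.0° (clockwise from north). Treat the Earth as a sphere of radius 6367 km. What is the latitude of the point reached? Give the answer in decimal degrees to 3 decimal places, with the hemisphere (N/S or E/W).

23.915°S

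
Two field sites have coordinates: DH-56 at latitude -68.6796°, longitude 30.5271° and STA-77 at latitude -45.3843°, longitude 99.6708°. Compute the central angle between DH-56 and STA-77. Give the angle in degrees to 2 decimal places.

Δφ = 23.2953°,  Δλ = 69.1437°
a = sin²(Δφ/2) + cos φ₁ cos φ₂ sin²(Δλ/2) = 0.122984
c = 2·arcsin(√a) = 0.716617 rad = 41.0591°

41.06°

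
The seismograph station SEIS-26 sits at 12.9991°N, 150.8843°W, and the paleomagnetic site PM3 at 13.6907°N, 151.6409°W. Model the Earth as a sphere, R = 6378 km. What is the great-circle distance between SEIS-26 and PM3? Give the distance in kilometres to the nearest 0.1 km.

Δφ = 0.6916°,  Δλ = -0.7566°
a = sin²(Δφ/2) + cos φ₁ cos φ₂ sin²(Δλ/2) = 0.000078
c = 2·arcsin(√a) = 0.017629 rad = 1.0101°
d = R·c = 6378 × 0.017629 = 112.4 km

112.4 km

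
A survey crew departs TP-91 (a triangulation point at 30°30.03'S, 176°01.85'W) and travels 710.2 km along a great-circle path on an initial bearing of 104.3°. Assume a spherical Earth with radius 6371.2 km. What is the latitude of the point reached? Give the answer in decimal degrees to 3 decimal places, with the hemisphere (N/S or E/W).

TP-91: φ = -30.50050°, λ = -176.03083°
δ = d/R = 710.2/6371.2 = 0.111470 rad
φ₂ = arcsin(sin φ₁ cos δ + cos φ₁ sin δ cos θ)
   = arcsin(-0.50755·0.99379 + 0.86162·0.11124·-0.24700) = -31.87514°
λ₂ = λ₁ + atan2(sin θ sin δ cos φ₁, cos δ − sin φ₁ sin φ₂) = -168.73834°

31.875°S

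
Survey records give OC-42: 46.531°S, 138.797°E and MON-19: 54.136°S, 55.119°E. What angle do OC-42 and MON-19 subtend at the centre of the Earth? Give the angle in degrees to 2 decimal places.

Δφ = -7.6050°,  Δλ = -83.6780°
a = sin²(Δφ/2) + cos φ₁ cos φ₂ sin²(Δλ/2) = 0.183733
c = 2·arcsin(√a) = 0.885975 rad = 50.7626°

50.76°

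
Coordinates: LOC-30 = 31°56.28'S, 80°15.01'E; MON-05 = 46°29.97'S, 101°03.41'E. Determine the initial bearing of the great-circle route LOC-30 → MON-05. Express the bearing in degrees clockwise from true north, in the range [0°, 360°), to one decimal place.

138.4°

LOC-30: φ = -31.93800°, λ = +80.25017°
MON-05: φ = -46.49950°, λ = +101.05683°
Δλ = 20.8067°
y = sin Δλ · cos φ₂ = 0.244517
x = cos φ₁ sin φ₂ − sin φ₁ cos φ₂ cos Δλ = -0.275167
θ = atan2(y, x) = 138.3753° → 138.3753° (mod 360°)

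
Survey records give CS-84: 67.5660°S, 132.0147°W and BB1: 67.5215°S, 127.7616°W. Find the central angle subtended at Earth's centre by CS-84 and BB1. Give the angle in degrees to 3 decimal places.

1.625°

Δφ = 0.0445°,  Δλ = 4.2531°
a = sin²(Δφ/2) + cos φ₁ cos φ₂ sin²(Δλ/2) = 0.000201
c = 2·arcsin(√a) = 0.028360 rad = 1.6249°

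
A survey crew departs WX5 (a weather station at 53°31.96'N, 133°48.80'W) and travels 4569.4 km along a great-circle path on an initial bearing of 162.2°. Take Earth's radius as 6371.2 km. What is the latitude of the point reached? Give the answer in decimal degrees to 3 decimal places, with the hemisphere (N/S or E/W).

13.540°N

WX5: φ = +53.53267°, λ = -133.81333°
δ = d/R = 4569.4/6371.2 = 0.717196 rad
φ₂ = arcsin(sin φ₁ cos δ + cos φ₁ sin δ cos θ)
   = arcsin(0.80420·0.75365 + 0.59436·0.65727·-0.95213) = 13.54001°
λ₂ = λ₁ + atan2(sin θ sin δ cos φ₁, cos δ − sin φ₁ sin φ₂) = -121.88608°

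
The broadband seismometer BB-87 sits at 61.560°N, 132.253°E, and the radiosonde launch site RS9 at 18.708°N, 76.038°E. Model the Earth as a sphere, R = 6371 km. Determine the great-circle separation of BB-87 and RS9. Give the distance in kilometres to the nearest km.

6427 km

Δφ = -42.8520°,  Δλ = -56.2150°
a = sin²(Δφ/2) + cos φ₁ cos φ₂ sin²(Δλ/2) = 0.233565
c = 2·arcsin(√a) = 1.008807 rad = 57.8004°
d = R·c = 6371 × 1.008807 = 6427.1 km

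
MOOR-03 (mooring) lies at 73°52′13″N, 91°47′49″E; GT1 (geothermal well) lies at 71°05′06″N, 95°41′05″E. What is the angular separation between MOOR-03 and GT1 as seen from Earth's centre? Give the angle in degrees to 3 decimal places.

MOOR-03: φ = +73.87028°, λ = +91.79694°
GT1: φ = +71.08500°, λ = +95.68472°
Δφ = -2.7853°,  Δλ = 3.8878°
a = sin²(Δφ/2) + cos φ₁ cos φ₂ sin²(Δλ/2) = 0.000694
c = 2·arcsin(√a) = 0.052705 rad = 3.0198°

3.020°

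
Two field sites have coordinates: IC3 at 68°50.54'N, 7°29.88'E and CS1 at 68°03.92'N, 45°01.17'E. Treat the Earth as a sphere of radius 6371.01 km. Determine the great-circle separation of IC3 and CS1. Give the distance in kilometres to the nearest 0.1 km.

IC3: φ = +68.84233°, λ = +7.49800°
CS1: φ = +68.06533°, λ = +45.01950°
Δφ = -0.7770°,  Δλ = 37.5215°
a = sin²(Δφ/2) + cos φ₁ cos φ₂ sin²(Δλ/2) = 0.013992
c = 2·arcsin(√a) = 0.237132 rad = 13.5867°
d = R·c = 6371.01 × 0.237132 = 1510.8 km

1510.8 km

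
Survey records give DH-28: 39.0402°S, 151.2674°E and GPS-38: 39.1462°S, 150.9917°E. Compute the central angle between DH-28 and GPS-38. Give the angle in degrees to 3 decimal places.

0.239°

Δφ = -0.1060°,  Δλ = -0.2757°
a = sin²(Δφ/2) + cos φ₁ cos φ₂ sin²(Δλ/2) = 0.000004
c = 2·arcsin(√a) = 0.004168 rad = 0.2388°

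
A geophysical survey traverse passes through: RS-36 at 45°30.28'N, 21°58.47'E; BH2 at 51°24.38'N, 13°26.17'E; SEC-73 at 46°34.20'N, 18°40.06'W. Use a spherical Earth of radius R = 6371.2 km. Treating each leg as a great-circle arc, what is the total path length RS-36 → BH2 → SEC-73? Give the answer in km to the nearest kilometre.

3291 km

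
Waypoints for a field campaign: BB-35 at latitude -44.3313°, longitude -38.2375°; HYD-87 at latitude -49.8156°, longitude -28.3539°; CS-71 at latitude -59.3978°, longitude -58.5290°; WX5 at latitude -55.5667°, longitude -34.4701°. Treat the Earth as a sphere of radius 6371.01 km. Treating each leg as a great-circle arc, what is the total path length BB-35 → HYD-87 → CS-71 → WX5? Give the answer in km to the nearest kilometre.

BB-35→HYD-87: c = 0.151325 rad, d = 964.09 km
HYD-87→CS-71: c = 0.343634 rad, d = 2189.30 km
CS-71→WX5: c = 0.233949 rad, d = 1490.49 km
Total = 964.09 + 2189.30 + 1490.49 = 4643.88 km

4644 km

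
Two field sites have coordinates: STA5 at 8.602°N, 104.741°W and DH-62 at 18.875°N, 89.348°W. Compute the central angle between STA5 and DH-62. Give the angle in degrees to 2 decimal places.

Δφ = 10.2730°,  Δλ = 15.3930°
a = sin²(Δφ/2) + cos φ₁ cos φ₂ sin²(Δλ/2) = 0.024796
c = 2·arcsin(√a) = 0.316252 rad = 18.1199°

18.12°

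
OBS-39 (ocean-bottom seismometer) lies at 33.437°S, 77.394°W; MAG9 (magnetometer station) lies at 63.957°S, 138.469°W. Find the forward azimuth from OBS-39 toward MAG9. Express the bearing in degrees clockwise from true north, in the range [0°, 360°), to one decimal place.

Δλ = -61.0750°
y = sin Δλ · cos φ₂ = -0.384276
x = cos φ₁ sin φ₂ − sin φ₁ cos φ₂ cos Δλ = -0.632752
θ = atan2(y, x) = -148.7293° → 211.2707° (mod 360°)

211.3°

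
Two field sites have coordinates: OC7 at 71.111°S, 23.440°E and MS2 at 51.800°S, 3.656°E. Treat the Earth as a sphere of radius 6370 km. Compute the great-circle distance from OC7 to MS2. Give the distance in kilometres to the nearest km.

2364 km

Δφ = 19.3110°,  Δλ = -19.7840°
a = sin²(Δφ/2) + cos φ₁ cos φ₂ sin²(Δλ/2) = 0.034040
c = 2·arcsin(√a) = 0.371123 rad = 21.2638°
d = R·c = 6370 × 0.371123 = 2364.1 km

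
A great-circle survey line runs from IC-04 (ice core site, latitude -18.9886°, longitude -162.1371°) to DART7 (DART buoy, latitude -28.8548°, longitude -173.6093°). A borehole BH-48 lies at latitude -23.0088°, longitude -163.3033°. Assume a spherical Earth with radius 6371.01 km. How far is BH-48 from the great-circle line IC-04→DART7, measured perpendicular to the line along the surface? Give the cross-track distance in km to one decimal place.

228.5 km

δ₁₃ = central angle IC-04→BH-48 = 0.072692 rad  (haversine)
θ₁₃ = bearing IC-04→BH-48 = 194.948°,  θ₁₂ = bearing IC-04→DART7 = 224.536°
dₓₜ = R·arcsin(sin δ₁₃ · sin(θ₁₃ − θ₁₂)) = 6371.01·arcsin(0.07263·sin(-29.589°)) = -228.522 km
|dₓₜ| = 228.522 km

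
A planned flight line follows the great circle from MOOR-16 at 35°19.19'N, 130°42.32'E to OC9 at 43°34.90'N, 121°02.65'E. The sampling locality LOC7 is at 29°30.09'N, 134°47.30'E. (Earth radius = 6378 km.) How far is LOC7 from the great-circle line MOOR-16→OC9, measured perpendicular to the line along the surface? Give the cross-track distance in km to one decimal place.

95.8 km

MOOR-16: φ = +35.31983°, λ = +130.70533°
OC9: φ = +43.58167°, λ = +121.04417°
LOC7: φ = +29.50150°, λ = +134.78833°
δ₁₃ = central angle MOOR-16→LOC7 = 0.118001 rad  (haversine)
θ₁₃ = bearing MOOR-16→LOC7 = 148.239°,  θ₁₂ = bearing MOOR-16→OC9 = 320.909°
dₓₜ = R·arcsin(sin δ₁₃ · sin(θ₁₃ − θ₁₂)) = 6378·arcsin(0.11773·sin(-172.670°)) = -95.800 km
|dₓₜ| = 95.800 km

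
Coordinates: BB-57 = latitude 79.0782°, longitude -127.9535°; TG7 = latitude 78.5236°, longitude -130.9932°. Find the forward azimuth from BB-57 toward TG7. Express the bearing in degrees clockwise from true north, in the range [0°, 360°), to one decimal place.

228.3°

Δλ = -3.0397°
y = sin Δλ · cos φ₂ = -0.010551
x = cos φ₁ sin φ₂ − sin φ₁ cos φ₂ cos Δλ = -0.009405
θ = atan2(y, x) = -131.7130° → 228.2870° (mod 360°)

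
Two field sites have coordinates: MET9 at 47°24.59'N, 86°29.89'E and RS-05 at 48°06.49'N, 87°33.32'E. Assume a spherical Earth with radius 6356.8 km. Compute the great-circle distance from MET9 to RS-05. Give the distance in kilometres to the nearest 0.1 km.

110.5 km

MET9: φ = +47.40983°, λ = +86.49817°
RS-05: φ = +48.10817°, λ = +87.55533°
Δφ = 0.6983°,  Δλ = 1.0572°
a = sin²(Δφ/2) + cos φ₁ cos φ₂ sin²(Δλ/2) = 0.000076
c = 2·arcsin(√a) = 0.017389 rad = 0.9963°
d = R·c = 6356.8 × 0.017389 = 110.5 km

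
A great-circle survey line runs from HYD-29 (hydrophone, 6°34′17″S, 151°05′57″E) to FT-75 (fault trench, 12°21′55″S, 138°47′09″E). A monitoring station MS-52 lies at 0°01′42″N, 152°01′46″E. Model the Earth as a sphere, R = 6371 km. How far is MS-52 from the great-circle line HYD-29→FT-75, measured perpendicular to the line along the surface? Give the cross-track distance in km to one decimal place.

HYD-29: φ = -6.57139°, λ = +151.09917°
FT-75: φ = -12.36528°, λ = +138.78583°
MS-52: φ = +0.02833°, λ = +152.02944°
δ₁₃ = central angle HYD-29→MS-52 = 0.116321 rad  (haversine)
θ₁₃ = bearing HYD-29→MS-52 = 8.042°,  θ₁₂ = bearing HYD-29→FT-75 = 243.575°
dₓₜ = R·arcsin(sin δ₁₃ · sin(θ₁₃ − θ₁₂)) = 6371·arcsin(0.11606·sin(-235.533°)) = 610.541 km
|dₓₜ| = 610.541 km

610.5 km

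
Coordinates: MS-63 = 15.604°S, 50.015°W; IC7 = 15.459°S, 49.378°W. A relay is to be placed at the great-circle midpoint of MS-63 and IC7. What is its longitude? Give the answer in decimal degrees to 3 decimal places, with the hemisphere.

49.696°W

Bx = cos φ₂ cos Δλ = 0.963762,  By = cos φ₂ sin Δλ = 0.010715
φₘ = atan2(sin φ₁ + sin φ₂, √((cos φ₁ + Bx)² + By²)) = -15.53173°
λₘ = λ₁ + atan2(By, cos φ₁ + Bx) = -49.69639°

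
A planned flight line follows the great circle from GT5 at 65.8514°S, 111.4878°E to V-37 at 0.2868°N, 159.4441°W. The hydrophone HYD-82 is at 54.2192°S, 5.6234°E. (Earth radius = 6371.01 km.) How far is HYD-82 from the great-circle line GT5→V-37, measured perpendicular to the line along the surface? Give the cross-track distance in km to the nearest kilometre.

δ₁₃ = central angle GT5→HYD-82 = 0.829998 rad  (haversine)
θ₁₃ = bearing GT5→HYD-82 = 229.654°,  θ₁₂ = bearing GT5→V-37 = 89.032°
dₓₜ = R·arcsin(sin δ₁₃ · sin(θ₁₃ − θ₁₂)) = 6371.01·arcsin(0.73793·sin(140.622°)) = 3104.055 km
|dₓₜ| = 3104.055 km

3104 km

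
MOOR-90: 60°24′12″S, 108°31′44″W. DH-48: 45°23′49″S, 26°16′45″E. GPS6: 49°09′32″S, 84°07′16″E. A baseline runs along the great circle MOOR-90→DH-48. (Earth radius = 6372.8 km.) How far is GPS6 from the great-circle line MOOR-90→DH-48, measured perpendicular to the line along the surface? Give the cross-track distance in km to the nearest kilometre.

MOOR-90: φ = -60.40333°, λ = -108.52889°
DH-48: φ = -45.39694°, λ = +26.27917°
GPS6: φ = -49.15889°, λ = +84.12111°
δ₁₃ = central angle MOOR-90→GPS6 = 1.221038 rad  (haversine)
θ₁₃ = bearing MOOR-90→GPS6 = 188.769°,  θ₁₂ = bearing MOOR-90→DH-48 = 147.498°
dₓₜ = R·arcsin(sin δ₁₃ · sin(θ₁₃ − θ₁₂)) = 6372.8·arcsin(0.93946·sin(41.271°)) = 4259.157 km
|dₓₜ| = 4259.157 km

4259 km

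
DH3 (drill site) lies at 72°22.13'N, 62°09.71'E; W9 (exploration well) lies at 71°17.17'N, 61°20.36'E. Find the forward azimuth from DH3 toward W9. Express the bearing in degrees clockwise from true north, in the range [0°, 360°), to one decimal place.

193.7°

DH3: φ = +72.36883°, λ = +62.16183°
W9: φ = +71.28617°, λ = +61.33933°
Δλ = -0.8225°
y = sin Δλ · cos φ₂ = -0.004606
x = cos φ₁ sin φ₂ − sin φ₁ cos φ₂ cos Δλ = -0.018863
θ = atan2(y, x) = -166.2793° → 193.7207° (mod 360°)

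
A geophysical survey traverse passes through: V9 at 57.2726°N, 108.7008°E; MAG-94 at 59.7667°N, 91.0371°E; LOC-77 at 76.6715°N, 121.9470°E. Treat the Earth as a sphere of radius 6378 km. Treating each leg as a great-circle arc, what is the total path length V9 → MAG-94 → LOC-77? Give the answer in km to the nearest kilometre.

3275 km

V9→MAG-94: c = 0.166213 rad, d = 1060.11 km
MAG-94→LOC-77: c = 0.347276 rad, d = 2214.93 km
Total = 1060.11 + 2214.93 = 3275.04 km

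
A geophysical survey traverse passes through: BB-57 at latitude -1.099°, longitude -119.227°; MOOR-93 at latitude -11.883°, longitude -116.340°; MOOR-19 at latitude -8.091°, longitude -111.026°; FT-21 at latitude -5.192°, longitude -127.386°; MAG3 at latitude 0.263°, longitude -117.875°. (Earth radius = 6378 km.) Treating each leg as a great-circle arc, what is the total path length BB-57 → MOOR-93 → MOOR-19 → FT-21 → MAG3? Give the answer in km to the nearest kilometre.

5018 km

BB-57→MOOR-93: c = 0.194741 rad, d = 1242.06 km
MOOR-93→MOOR-19: c = 0.112783 rad, d = 719.33 km
MOOR-19→FT-21: c = 0.288054 rad, d = 1837.21 km
FT-21→MAG3: c = 0.191175 rad, d = 1219.32 km
Total = 1242.06 + 719.33 + 1837.21 + 1219.32 = 5017.91 km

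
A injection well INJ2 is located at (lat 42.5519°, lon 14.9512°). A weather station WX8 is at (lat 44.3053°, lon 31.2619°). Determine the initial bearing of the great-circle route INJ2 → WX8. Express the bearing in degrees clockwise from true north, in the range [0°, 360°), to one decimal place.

Δλ = 16.3107°
y = sin Δλ · cos φ₂ = 0.200981
x = cos φ₁ sin φ₂ − sin φ₁ cos φ₂ cos Δλ = 0.050075
θ = atan2(y, x) = 76.0094° → 76.0094° (mod 360°)

76.0°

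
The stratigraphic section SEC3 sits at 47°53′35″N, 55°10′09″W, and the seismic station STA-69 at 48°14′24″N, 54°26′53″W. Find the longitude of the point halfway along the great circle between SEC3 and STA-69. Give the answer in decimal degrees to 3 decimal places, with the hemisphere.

SEC3: φ = +47.89306°, λ = -55.16917°
STA-69: φ = +48.24000°, λ = -54.44806°
Bx = cos φ₂ cos Δλ = 0.665959,  By = cos φ₂ sin Δλ = 0.008382
φₘ = atan2(sin φ₁ + sin φ₂, √((cos φ₁ + Bx)² + By²)) = 48.06709°
λₘ = λ₁ + atan2(By, cos φ₁ + Bx) = -54.80983°

54.810°W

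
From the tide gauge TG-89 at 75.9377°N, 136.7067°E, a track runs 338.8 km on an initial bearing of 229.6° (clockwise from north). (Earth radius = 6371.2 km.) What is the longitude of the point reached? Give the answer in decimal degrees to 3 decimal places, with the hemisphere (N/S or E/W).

δ = d/R = 338.8/6371.2 = 0.053177 rad
φ₂ = arcsin(sin φ₁ cos δ + cos φ₁ sin δ cos θ)
   = arcsin(0.97003·0.99859 + 0.24298·0.05315·-0.64812) = 73.79938°
λ₂ = λ₁ + atan2(sin θ sin δ cos φ₁, cos δ − sin φ₁ sin φ₂) = 128.36488°

128.365°E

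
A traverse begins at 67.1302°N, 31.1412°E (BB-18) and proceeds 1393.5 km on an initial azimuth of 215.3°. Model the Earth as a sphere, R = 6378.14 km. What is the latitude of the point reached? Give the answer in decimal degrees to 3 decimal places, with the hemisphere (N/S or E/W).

δ = d/R = 1393.5/6378.14 = 0.218481 rad
φ₂ = arcsin(sin φ₁ cos δ + cos φ₁ sin δ cos θ)
   = arcsin(0.92139·0.97623 + 0.38864·0.21675·-0.81614) = 56.17470°
λ₂ = λ₁ + atan2(sin θ sin δ cos φ₁, cos δ − sin φ₁ sin φ₂) = 18.13836°

56.175°N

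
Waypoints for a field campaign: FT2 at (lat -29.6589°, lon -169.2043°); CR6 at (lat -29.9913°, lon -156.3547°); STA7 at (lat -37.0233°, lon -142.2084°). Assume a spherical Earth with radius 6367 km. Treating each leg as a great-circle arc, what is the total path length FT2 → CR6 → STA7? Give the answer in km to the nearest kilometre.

2762 km

FT2→CR6: c = 0.194548 rad, d = 1238.69 km
CR6→STA7: c = 0.239282 rad, d = 1523.51 km
Total = 1238.69 + 1523.51 = 2762.19 km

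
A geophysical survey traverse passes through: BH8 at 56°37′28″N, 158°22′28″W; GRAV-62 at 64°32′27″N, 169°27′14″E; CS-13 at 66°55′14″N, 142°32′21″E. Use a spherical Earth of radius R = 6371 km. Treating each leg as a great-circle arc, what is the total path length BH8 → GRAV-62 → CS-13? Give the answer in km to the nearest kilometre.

3184 km

BH8: φ = +56.62444°, λ = -158.37444°
GRAV-62: φ = +64.54083°, λ = +169.45389°
CS-13: φ = +66.92056°, λ = +142.53917°
BH8→GRAV-62: c = 0.303956 rad, d = 1936.50 km
GRAV-62→CS-13: c = 0.195839 rad, d = 1247.69 km
Total = 1936.50 + 1247.69 = 3184.19 km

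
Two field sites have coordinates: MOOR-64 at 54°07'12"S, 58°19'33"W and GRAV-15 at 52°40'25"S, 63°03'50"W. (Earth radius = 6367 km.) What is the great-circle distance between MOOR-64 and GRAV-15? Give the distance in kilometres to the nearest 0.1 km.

MOOR-64: φ = -54.12000°, λ = -58.32583°
GRAV-15: φ = -52.67361°, λ = -63.06389°
Δφ = 1.4464°,  Δλ = -4.7381°
a = sin²(Δφ/2) + cos φ₁ cos φ₂ sin²(Δλ/2) = 0.000767
c = 2·arcsin(√a) = 0.055379 rad = 3.1730°
d = R·c = 6367 × 0.055379 = 352.6 km

352.6 km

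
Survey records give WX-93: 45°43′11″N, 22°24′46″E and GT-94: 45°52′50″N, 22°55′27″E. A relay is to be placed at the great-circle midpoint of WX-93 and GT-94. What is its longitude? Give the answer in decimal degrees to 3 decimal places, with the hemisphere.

22.668°E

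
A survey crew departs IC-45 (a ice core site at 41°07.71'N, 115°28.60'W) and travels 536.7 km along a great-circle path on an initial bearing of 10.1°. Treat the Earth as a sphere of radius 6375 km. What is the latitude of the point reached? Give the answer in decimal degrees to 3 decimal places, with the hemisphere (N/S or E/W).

45.871°N

IC-45: φ = +41.12850°, λ = -115.47667°
δ = d/R = 536.7/6375 = 0.084188 rad
φ₂ = arcsin(sin φ₁ cos δ + cos φ₁ sin δ cos θ)
   = arcsin(0.65775·0.99646 + 0.75324·0.08409·0.98450) = 45.87130°
λ₂ = λ₁ + atan2(sin θ sin δ cos φ₁, cos δ − sin φ₁ sin φ₂) = -114.26311°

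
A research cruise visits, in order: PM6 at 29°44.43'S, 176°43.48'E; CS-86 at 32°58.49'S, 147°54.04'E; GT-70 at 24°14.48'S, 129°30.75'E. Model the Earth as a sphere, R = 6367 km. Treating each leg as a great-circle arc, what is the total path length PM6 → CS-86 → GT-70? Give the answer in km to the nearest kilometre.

PM6: φ = -29.74050°, λ = +176.72467°
CS-86: φ = -32.97483°, λ = +147.90067°
GT-70: φ = -24.24133°, λ = +129.51250°
PM6→CS-86: c = 0.431927 rad, d = 2750.08 km
CS-86→GT-70: c = 0.319641 rad, d = 2035.15 km
Total = 2750.08 + 2035.15 = 4785.23 km

4785 km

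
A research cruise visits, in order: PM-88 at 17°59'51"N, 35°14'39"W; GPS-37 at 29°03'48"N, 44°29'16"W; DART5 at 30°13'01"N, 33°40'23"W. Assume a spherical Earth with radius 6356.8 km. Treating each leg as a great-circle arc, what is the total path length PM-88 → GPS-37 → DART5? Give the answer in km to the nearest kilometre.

2595 km

PM-88: φ = +17.99750°, λ = -35.24417°
GPS-37: φ = +29.06333°, λ = -44.48778°
DART5: φ = +30.21694°, λ = -33.67306°
PM-88→GPS-37: c = 0.243035 rad, d = 1544.92 km
GPS-37→DART5: c = 0.165220 rad, d = 1050.27 km
Total = 1544.92 + 1050.27 = 2595.20 km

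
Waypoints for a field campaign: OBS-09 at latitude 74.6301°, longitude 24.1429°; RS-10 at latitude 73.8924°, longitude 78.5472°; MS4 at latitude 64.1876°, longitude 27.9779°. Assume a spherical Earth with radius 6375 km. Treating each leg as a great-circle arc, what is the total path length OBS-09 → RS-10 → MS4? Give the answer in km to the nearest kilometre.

OBS-09→RS-10: c = 0.248901 rad, d = 1586.75 km
RS-10→MS4: c = 0.343408 rad, d = 2189.22 km
Total = 1586.75 + 2189.22 = 3775.97 km

3776 km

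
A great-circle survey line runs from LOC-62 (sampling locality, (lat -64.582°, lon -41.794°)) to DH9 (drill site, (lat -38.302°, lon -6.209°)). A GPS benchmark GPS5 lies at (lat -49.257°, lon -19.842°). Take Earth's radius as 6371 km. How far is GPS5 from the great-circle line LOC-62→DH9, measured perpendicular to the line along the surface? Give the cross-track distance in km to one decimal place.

δ₁₃ = central angle LOC-62→GPS5 = 0.335847 rad  (haversine)
θ₁₃ = bearing LOC-62→GPS5 = 47.759°,  θ₁₂ = bearing LOC-62→DH9 = 55.796°
dₓₜ = R·arcsin(sin δ₁₃ · sin(θ₁₃ − θ₁₂)) = 6371·arcsin(0.32957·sin(-8.037°)) = -293.667 km
|dₓₜ| = 293.667 km

293.7 km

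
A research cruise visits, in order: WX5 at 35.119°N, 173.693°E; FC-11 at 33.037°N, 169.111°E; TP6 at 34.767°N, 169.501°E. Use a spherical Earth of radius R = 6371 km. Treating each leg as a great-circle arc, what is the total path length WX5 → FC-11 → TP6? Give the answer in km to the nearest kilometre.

677 km

WX5→FC-11: c = 0.075538 rad, d = 481.25 km
FC-11→TP6: c = 0.030718 rad, d = 195.70 km
Total = 481.25 + 195.70 = 676.96 km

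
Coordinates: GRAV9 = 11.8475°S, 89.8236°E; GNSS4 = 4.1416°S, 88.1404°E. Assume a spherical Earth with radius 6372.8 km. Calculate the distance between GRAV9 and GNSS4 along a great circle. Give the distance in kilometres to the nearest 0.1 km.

876.9 km

Δφ = 7.7059°,  Δλ = -1.6832°
a = sin²(Δφ/2) + cos φ₁ cos φ₂ sin²(Δλ/2) = 0.004726
c = 2·arcsin(√a) = 0.137599 rad = 7.8838°
d = R·c = 6372.8 × 0.137599 = 876.9 km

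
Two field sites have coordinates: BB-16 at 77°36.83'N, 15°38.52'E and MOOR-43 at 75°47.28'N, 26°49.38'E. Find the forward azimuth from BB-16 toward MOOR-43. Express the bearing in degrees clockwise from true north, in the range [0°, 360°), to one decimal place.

119.8°

BB-16: φ = +77.61383°, λ = +15.64200°
MOOR-43: φ = +75.78800°, λ = +26.82300°
Δλ = 11.1810°
y = sin Δλ · cos φ₂ = 0.047607
x = cos φ₁ sin φ₂ − sin φ₁ cos φ₂ cos Δλ = -0.027310
θ = atan2(y, x) = 119.8411° → 119.8411° (mod 360°)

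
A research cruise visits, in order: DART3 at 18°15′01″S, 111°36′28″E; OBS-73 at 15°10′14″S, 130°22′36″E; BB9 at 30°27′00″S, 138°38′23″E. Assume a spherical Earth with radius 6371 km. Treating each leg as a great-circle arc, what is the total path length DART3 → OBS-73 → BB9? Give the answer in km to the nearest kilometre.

3924 km

DART3: φ = -18.25028°, λ = +111.60778°
OBS-73: φ = -15.17056°, λ = +130.37667°
BB9: φ = -30.45000°, λ = +138.63972°
DART3→OBS-73: c = 0.318154 rad, d = 2026.96 km
OBS-73→BB9: c = 0.297697 rad, d = 1896.63 km
Total = 2026.96 + 1896.63 = 3923.59 km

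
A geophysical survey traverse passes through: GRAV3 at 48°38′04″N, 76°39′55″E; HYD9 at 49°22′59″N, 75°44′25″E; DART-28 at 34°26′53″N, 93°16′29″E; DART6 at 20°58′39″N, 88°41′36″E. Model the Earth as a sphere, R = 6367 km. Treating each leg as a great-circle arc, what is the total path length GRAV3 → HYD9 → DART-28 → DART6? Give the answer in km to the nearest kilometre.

3863 km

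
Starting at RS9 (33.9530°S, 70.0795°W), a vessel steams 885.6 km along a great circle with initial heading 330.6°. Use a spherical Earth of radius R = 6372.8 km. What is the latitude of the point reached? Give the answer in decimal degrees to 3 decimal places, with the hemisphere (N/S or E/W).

26.938°S

δ = d/R = 885.6/6372.8 = 0.138966 rad
φ₂ = arcsin(sin φ₁ cos δ + cos φ₁ sin δ cos θ)
   = arcsin(-0.55851·0.99036 + 0.82950·0.13852·0.87121) = -26.93795°
λ₂ = λ₁ + atan2(sin θ sin δ cos φ₁, cos δ − sin φ₁ sin φ₂) = -74.45401°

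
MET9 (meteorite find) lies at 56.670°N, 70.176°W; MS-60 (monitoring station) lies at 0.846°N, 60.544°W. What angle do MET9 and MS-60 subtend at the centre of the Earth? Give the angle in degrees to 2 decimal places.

Δφ = -55.8240°,  Δλ = 9.6320°
a = sin²(Δφ/2) + cos φ₁ cos φ₂ sin²(Δλ/2) = 0.223004
c = 2·arcsin(√a) = 0.983645 rad = 56.3587°

56.36°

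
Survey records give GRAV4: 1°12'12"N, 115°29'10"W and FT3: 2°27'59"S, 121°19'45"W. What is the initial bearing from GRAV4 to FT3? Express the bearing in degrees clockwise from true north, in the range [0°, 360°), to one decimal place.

GRAV4: φ = +1.20333°, λ = -115.48611°
FT3: φ = -2.46639°, λ = -121.32917°
Δλ = -5.8431°
y = sin Δλ · cos φ₂ = -0.101710
x = cos φ₁ sin φ₂ − sin φ₁ cos φ₂ cos Δλ = -0.063896
θ = atan2(y, x) = -122.1378° → 237.8622° (mod 360°)

237.9°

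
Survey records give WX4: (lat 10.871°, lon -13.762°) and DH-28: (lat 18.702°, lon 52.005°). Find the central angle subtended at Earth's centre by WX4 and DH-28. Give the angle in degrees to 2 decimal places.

63.75°

Δφ = 7.8310°,  Δλ = 65.7670°
a = sin²(Δφ/2) + cos φ₁ cos φ₂ sin²(Δλ/2) = 0.278864
c = 2·arcsin(√a) = 1.112665 rad = 63.7510°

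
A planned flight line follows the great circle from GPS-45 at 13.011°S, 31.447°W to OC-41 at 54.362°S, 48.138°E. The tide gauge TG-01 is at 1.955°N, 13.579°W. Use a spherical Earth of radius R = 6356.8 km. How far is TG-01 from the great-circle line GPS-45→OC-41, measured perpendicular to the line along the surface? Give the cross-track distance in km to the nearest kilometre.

2572 km

δ₁₃ = central angle GPS-45→TG-01 = 0.404979 rad  (haversine)
θ₁₃ = bearing GPS-45→TG-01 = 51.104°,  θ₁₂ = bearing GPS-45→OC-41 = 143.275°
dₓₜ = R·arcsin(sin δ₁₃ · sin(θ₁₃ − θ₁₂)) = 6356.8·arcsin(0.39400·sin(-92.171°)) = -2572.412 km
|dₓₜ| = 2572.412 km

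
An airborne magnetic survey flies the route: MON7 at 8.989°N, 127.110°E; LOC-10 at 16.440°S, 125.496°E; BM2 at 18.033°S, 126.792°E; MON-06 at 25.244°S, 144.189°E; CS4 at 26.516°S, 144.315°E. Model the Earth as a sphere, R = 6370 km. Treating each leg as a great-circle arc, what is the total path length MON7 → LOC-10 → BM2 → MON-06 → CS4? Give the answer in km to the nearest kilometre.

MON7→LOC-10: c = 0.444694 rad, d = 2832.70 km
LOC-10→BM2: c = 0.035209 rad, d = 224.28 km
BM2→MON-06: c = 0.308640 rad, d = 1966.04 km
MON-06→CS4: c = 0.022289 rad, d = 141.98 km
Total = 2832.70 + 224.28 + 1966.04 + 141.98 = 5165.00 km

5165 km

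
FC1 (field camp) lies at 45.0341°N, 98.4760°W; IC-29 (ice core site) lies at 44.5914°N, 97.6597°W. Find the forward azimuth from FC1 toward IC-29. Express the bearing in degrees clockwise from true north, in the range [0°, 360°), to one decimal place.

127.1°

Δλ = 0.8163°
y = sin Δλ · cos φ₂ = 0.010145
x = cos φ₁ sin φ₂ − sin φ₁ cos φ₂ cos Δλ = -0.007675
θ = atan2(y, x) = 127.1086° → 127.1086° (mod 360°)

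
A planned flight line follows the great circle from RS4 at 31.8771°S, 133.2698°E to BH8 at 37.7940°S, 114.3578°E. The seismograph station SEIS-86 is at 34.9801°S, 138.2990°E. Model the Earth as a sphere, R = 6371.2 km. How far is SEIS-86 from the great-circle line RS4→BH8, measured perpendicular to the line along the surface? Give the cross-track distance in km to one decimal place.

δ₁₃ = central angle RS4→SEIS-86 = 0.091079 rad  (haversine)
θ₁₃ = bearing RS4→SEIS-86 = 127.841°,  θ₁₂ = bearing RS4→BH8 = 243.875°
dₓₜ = R·arcsin(sin δ₁₃ · sin(θ₁₃ − θ₁₂)) = 6371.2·arcsin(0.09095·sin(-116.034°)) = -521.264 km
|dₓₜ| = 521.264 km

521.3 km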